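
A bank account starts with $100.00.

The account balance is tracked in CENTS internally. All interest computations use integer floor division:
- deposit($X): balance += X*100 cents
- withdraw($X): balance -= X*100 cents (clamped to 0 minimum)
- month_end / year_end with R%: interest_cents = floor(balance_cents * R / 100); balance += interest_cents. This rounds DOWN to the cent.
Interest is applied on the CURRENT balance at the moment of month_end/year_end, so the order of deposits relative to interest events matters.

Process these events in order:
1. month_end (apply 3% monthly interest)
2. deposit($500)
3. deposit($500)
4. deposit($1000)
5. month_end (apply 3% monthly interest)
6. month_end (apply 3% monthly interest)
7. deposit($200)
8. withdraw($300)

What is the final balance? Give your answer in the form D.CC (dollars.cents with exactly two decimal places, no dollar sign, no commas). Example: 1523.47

Answer: 2131.07

Derivation:
After 1 (month_end (apply 3% monthly interest)): balance=$103.00 total_interest=$3.00
After 2 (deposit($500)): balance=$603.00 total_interest=$3.00
After 3 (deposit($500)): balance=$1103.00 total_interest=$3.00
After 4 (deposit($1000)): balance=$2103.00 total_interest=$3.00
After 5 (month_end (apply 3% monthly interest)): balance=$2166.09 total_interest=$66.09
After 6 (month_end (apply 3% monthly interest)): balance=$2231.07 total_interest=$131.07
After 7 (deposit($200)): balance=$2431.07 total_interest=$131.07
After 8 (withdraw($300)): balance=$2131.07 total_interest=$131.07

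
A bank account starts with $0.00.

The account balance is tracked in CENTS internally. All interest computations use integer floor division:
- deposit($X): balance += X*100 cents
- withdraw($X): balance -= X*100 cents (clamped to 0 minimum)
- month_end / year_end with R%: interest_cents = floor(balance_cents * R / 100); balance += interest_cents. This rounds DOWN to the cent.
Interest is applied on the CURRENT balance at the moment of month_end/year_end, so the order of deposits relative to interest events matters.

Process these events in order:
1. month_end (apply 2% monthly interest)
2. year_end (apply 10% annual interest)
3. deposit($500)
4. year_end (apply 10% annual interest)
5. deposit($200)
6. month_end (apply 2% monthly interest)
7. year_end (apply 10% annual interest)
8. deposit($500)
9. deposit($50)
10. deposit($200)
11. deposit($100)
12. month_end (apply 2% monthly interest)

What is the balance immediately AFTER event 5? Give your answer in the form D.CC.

Answer: 750.00

Derivation:
After 1 (month_end (apply 2% monthly interest)): balance=$0.00 total_interest=$0.00
After 2 (year_end (apply 10% annual interest)): balance=$0.00 total_interest=$0.00
After 3 (deposit($500)): balance=$500.00 total_interest=$0.00
After 4 (year_end (apply 10% annual interest)): balance=$550.00 total_interest=$50.00
After 5 (deposit($200)): balance=$750.00 total_interest=$50.00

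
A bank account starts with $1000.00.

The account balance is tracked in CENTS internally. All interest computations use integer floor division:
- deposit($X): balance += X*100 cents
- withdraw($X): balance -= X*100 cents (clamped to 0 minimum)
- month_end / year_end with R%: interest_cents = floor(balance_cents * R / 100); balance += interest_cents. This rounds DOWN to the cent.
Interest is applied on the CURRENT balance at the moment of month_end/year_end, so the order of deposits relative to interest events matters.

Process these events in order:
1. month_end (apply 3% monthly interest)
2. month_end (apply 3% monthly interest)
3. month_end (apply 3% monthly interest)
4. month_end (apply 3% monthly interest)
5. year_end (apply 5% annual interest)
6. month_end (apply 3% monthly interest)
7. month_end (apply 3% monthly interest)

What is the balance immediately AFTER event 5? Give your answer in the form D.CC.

After 1 (month_end (apply 3% monthly interest)): balance=$1030.00 total_interest=$30.00
After 2 (month_end (apply 3% monthly interest)): balance=$1060.90 total_interest=$60.90
After 3 (month_end (apply 3% monthly interest)): balance=$1092.72 total_interest=$92.72
After 4 (month_end (apply 3% monthly interest)): balance=$1125.50 total_interest=$125.50
After 5 (year_end (apply 5% annual interest)): balance=$1181.77 total_interest=$181.77

Answer: 1181.77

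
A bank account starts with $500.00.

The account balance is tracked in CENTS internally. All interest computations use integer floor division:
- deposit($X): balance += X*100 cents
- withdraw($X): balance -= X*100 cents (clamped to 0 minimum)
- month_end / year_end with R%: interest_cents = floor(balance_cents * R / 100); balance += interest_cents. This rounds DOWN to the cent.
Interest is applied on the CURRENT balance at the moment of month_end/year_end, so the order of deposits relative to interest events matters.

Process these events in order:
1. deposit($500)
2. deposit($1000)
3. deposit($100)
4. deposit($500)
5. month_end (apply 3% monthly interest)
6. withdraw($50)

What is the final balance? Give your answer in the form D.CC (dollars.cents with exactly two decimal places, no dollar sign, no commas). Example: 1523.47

Answer: 2628.00

Derivation:
After 1 (deposit($500)): balance=$1000.00 total_interest=$0.00
After 2 (deposit($1000)): balance=$2000.00 total_interest=$0.00
After 3 (deposit($100)): balance=$2100.00 total_interest=$0.00
After 4 (deposit($500)): balance=$2600.00 total_interest=$0.00
After 5 (month_end (apply 3% monthly interest)): balance=$2678.00 total_interest=$78.00
After 6 (withdraw($50)): balance=$2628.00 total_interest=$78.00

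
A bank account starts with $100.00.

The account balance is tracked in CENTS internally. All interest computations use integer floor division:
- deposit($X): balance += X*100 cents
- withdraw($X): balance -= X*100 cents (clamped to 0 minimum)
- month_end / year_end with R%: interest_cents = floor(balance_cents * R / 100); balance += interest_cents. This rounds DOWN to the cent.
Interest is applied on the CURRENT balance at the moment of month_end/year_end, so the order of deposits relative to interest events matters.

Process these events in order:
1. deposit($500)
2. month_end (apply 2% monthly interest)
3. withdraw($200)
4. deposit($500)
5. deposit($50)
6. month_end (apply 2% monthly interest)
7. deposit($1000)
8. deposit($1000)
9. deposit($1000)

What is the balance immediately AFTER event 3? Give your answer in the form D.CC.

Answer: 412.00

Derivation:
After 1 (deposit($500)): balance=$600.00 total_interest=$0.00
After 2 (month_end (apply 2% monthly interest)): balance=$612.00 total_interest=$12.00
After 3 (withdraw($200)): balance=$412.00 total_interest=$12.00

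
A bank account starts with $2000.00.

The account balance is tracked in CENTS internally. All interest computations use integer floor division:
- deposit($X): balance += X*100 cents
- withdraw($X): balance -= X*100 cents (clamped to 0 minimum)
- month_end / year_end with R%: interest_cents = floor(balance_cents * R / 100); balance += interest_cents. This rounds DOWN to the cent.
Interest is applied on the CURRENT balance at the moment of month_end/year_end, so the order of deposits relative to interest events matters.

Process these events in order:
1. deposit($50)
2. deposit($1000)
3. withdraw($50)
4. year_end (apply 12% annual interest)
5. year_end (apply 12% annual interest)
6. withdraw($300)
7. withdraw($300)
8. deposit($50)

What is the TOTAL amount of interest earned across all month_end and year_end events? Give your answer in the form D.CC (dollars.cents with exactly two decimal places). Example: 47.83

Answer: 763.20

Derivation:
After 1 (deposit($50)): balance=$2050.00 total_interest=$0.00
After 2 (deposit($1000)): balance=$3050.00 total_interest=$0.00
After 3 (withdraw($50)): balance=$3000.00 total_interest=$0.00
After 4 (year_end (apply 12% annual interest)): balance=$3360.00 total_interest=$360.00
After 5 (year_end (apply 12% annual interest)): balance=$3763.20 total_interest=$763.20
After 6 (withdraw($300)): balance=$3463.20 total_interest=$763.20
After 7 (withdraw($300)): balance=$3163.20 total_interest=$763.20
After 8 (deposit($50)): balance=$3213.20 total_interest=$763.20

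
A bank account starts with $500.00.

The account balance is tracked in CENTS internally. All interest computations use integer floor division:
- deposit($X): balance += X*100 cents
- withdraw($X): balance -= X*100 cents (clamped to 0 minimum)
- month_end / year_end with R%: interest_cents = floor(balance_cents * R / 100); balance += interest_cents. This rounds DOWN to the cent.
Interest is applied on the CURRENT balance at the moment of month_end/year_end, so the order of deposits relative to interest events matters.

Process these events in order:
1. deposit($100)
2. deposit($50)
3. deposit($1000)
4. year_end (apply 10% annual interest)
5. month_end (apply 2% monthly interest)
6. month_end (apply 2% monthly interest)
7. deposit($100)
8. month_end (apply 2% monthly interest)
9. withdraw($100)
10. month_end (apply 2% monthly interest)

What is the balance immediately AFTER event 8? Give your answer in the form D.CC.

Answer: 2028.08

Derivation:
After 1 (deposit($100)): balance=$600.00 total_interest=$0.00
After 2 (deposit($50)): balance=$650.00 total_interest=$0.00
After 3 (deposit($1000)): balance=$1650.00 total_interest=$0.00
After 4 (year_end (apply 10% annual interest)): balance=$1815.00 total_interest=$165.00
After 5 (month_end (apply 2% monthly interest)): balance=$1851.30 total_interest=$201.30
After 6 (month_end (apply 2% monthly interest)): balance=$1888.32 total_interest=$238.32
After 7 (deposit($100)): balance=$1988.32 total_interest=$238.32
After 8 (month_end (apply 2% monthly interest)): balance=$2028.08 total_interest=$278.08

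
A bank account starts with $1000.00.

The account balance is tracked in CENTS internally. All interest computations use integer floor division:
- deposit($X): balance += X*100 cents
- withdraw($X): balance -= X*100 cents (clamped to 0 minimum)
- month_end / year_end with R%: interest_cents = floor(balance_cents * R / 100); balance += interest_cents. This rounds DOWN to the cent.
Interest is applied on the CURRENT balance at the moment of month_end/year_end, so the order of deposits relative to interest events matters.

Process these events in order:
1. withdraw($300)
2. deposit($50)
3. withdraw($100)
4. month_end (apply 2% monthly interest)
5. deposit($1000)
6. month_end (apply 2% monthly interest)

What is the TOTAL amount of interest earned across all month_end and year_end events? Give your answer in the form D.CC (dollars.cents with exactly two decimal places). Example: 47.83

After 1 (withdraw($300)): balance=$700.00 total_interest=$0.00
After 2 (deposit($50)): balance=$750.00 total_interest=$0.00
After 3 (withdraw($100)): balance=$650.00 total_interest=$0.00
After 4 (month_end (apply 2% monthly interest)): balance=$663.00 total_interest=$13.00
After 5 (deposit($1000)): balance=$1663.00 total_interest=$13.00
After 6 (month_end (apply 2% monthly interest)): balance=$1696.26 total_interest=$46.26

Answer: 46.26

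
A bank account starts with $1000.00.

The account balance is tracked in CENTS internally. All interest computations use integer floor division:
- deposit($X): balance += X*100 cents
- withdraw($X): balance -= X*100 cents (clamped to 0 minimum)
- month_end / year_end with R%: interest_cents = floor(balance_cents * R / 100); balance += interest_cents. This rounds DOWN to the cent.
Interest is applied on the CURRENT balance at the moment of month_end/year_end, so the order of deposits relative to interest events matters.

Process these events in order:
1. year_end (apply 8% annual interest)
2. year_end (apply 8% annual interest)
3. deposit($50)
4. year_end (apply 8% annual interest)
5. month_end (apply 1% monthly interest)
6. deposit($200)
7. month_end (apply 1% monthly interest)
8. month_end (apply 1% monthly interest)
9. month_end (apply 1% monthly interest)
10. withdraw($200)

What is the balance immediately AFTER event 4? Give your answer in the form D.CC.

Answer: 1313.71

Derivation:
After 1 (year_end (apply 8% annual interest)): balance=$1080.00 total_interest=$80.00
After 2 (year_end (apply 8% annual interest)): balance=$1166.40 total_interest=$166.40
After 3 (deposit($50)): balance=$1216.40 total_interest=$166.40
After 4 (year_end (apply 8% annual interest)): balance=$1313.71 total_interest=$263.71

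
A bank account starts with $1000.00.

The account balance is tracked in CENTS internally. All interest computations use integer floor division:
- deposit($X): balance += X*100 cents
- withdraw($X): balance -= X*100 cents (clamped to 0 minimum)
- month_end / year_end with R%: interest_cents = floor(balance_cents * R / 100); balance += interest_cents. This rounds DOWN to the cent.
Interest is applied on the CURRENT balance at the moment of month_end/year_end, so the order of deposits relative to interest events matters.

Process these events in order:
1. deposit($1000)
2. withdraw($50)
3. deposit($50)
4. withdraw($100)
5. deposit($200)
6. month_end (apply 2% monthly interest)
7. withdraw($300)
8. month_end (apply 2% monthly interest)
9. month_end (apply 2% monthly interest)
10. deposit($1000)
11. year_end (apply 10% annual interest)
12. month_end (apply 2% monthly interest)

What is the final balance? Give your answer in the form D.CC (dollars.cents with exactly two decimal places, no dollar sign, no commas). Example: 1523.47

Answer: 3272.21

Derivation:
After 1 (deposit($1000)): balance=$2000.00 total_interest=$0.00
After 2 (withdraw($50)): balance=$1950.00 total_interest=$0.00
After 3 (deposit($50)): balance=$2000.00 total_interest=$0.00
After 4 (withdraw($100)): balance=$1900.00 total_interest=$0.00
After 5 (deposit($200)): balance=$2100.00 total_interest=$0.00
After 6 (month_end (apply 2% monthly interest)): balance=$2142.00 total_interest=$42.00
After 7 (withdraw($300)): balance=$1842.00 total_interest=$42.00
After 8 (month_end (apply 2% monthly interest)): balance=$1878.84 total_interest=$78.84
After 9 (month_end (apply 2% monthly interest)): balance=$1916.41 total_interest=$116.41
After 10 (deposit($1000)): balance=$2916.41 total_interest=$116.41
After 11 (year_end (apply 10% annual interest)): balance=$3208.05 total_interest=$408.05
After 12 (month_end (apply 2% monthly interest)): balance=$3272.21 total_interest=$472.21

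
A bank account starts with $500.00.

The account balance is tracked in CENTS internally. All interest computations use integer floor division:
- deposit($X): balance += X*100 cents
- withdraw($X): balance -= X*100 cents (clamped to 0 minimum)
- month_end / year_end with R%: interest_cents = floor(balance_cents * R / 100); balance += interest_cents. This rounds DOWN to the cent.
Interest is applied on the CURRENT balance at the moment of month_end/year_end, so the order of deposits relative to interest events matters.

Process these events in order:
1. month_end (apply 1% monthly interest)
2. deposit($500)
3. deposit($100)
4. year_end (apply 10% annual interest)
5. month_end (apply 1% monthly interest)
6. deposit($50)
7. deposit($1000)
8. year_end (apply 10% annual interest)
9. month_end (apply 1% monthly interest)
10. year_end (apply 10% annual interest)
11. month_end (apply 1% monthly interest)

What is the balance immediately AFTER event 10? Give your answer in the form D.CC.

After 1 (month_end (apply 1% monthly interest)): balance=$505.00 total_interest=$5.00
After 2 (deposit($500)): balance=$1005.00 total_interest=$5.00
After 3 (deposit($100)): balance=$1105.00 total_interest=$5.00
After 4 (year_end (apply 10% annual interest)): balance=$1215.50 total_interest=$115.50
After 5 (month_end (apply 1% monthly interest)): balance=$1227.65 total_interest=$127.65
After 6 (deposit($50)): balance=$1277.65 total_interest=$127.65
After 7 (deposit($1000)): balance=$2277.65 total_interest=$127.65
After 8 (year_end (apply 10% annual interest)): balance=$2505.41 total_interest=$355.41
After 9 (month_end (apply 1% monthly interest)): balance=$2530.46 total_interest=$380.46
After 10 (year_end (apply 10% annual interest)): balance=$2783.50 total_interest=$633.50

Answer: 2783.50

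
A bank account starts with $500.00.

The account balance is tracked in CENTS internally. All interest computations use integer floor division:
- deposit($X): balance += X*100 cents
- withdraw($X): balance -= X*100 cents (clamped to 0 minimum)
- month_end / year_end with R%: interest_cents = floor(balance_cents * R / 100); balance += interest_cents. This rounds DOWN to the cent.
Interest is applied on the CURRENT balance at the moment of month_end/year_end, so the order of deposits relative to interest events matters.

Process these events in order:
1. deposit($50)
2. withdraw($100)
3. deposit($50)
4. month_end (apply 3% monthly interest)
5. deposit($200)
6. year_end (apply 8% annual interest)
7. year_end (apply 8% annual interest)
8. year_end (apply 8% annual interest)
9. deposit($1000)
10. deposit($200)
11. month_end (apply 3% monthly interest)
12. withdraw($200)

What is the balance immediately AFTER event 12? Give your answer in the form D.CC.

After 1 (deposit($50)): balance=$550.00 total_interest=$0.00
After 2 (withdraw($100)): balance=$450.00 total_interest=$0.00
After 3 (deposit($50)): balance=$500.00 total_interest=$0.00
After 4 (month_end (apply 3% monthly interest)): balance=$515.00 total_interest=$15.00
After 5 (deposit($200)): balance=$715.00 total_interest=$15.00
After 6 (year_end (apply 8% annual interest)): balance=$772.20 total_interest=$72.20
After 7 (year_end (apply 8% annual interest)): balance=$833.97 total_interest=$133.97
After 8 (year_end (apply 8% annual interest)): balance=$900.68 total_interest=$200.68
After 9 (deposit($1000)): balance=$1900.68 total_interest=$200.68
After 10 (deposit($200)): balance=$2100.68 total_interest=$200.68
After 11 (month_end (apply 3% monthly interest)): balance=$2163.70 total_interest=$263.70
After 12 (withdraw($200)): balance=$1963.70 total_interest=$263.70

Answer: 1963.70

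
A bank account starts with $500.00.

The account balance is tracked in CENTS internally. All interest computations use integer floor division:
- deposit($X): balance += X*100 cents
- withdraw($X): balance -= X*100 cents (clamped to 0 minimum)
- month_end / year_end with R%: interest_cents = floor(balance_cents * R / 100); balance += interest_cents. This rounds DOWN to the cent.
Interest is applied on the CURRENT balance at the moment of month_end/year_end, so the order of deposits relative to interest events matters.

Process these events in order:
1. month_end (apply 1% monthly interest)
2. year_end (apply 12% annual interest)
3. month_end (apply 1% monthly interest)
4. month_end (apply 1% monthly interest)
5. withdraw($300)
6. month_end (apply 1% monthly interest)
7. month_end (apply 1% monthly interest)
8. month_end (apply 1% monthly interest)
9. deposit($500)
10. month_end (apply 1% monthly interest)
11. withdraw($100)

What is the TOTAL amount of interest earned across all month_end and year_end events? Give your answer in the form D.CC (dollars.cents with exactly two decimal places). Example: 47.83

After 1 (month_end (apply 1% monthly interest)): balance=$505.00 total_interest=$5.00
After 2 (year_end (apply 12% annual interest)): balance=$565.60 total_interest=$65.60
After 3 (month_end (apply 1% monthly interest)): balance=$571.25 total_interest=$71.25
After 4 (month_end (apply 1% monthly interest)): balance=$576.96 total_interest=$76.96
After 5 (withdraw($300)): balance=$276.96 total_interest=$76.96
After 6 (month_end (apply 1% monthly interest)): balance=$279.72 total_interest=$79.72
After 7 (month_end (apply 1% monthly interest)): balance=$282.51 total_interest=$82.51
After 8 (month_end (apply 1% monthly interest)): balance=$285.33 total_interest=$85.33
After 9 (deposit($500)): balance=$785.33 total_interest=$85.33
After 10 (month_end (apply 1% monthly interest)): balance=$793.18 total_interest=$93.18
After 11 (withdraw($100)): balance=$693.18 total_interest=$93.18

Answer: 93.18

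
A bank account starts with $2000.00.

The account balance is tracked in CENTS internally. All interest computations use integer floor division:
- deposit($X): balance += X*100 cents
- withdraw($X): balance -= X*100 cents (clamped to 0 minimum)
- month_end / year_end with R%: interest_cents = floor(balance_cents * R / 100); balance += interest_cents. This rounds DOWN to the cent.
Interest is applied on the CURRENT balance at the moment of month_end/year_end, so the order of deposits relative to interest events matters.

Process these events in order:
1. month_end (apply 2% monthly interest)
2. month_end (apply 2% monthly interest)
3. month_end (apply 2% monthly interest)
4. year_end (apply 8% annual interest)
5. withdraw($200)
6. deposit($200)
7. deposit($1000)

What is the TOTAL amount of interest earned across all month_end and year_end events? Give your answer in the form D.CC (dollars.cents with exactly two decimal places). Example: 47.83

After 1 (month_end (apply 2% monthly interest)): balance=$2040.00 total_interest=$40.00
After 2 (month_end (apply 2% monthly interest)): balance=$2080.80 total_interest=$80.80
After 3 (month_end (apply 2% monthly interest)): balance=$2122.41 total_interest=$122.41
After 4 (year_end (apply 8% annual interest)): balance=$2292.20 total_interest=$292.20
After 5 (withdraw($200)): balance=$2092.20 total_interest=$292.20
After 6 (deposit($200)): balance=$2292.20 total_interest=$292.20
After 7 (deposit($1000)): balance=$3292.20 total_interest=$292.20

Answer: 292.20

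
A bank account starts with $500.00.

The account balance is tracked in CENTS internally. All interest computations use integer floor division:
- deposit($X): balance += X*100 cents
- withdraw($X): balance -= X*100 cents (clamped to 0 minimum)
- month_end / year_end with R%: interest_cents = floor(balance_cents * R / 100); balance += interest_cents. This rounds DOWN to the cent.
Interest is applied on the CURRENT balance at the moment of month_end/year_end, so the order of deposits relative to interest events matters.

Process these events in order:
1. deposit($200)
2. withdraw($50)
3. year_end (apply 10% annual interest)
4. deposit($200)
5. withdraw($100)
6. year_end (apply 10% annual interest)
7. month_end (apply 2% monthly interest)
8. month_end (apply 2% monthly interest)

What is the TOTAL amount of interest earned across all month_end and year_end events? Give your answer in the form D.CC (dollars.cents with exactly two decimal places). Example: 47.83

After 1 (deposit($200)): balance=$700.00 total_interest=$0.00
After 2 (withdraw($50)): balance=$650.00 total_interest=$0.00
After 3 (year_end (apply 10% annual interest)): balance=$715.00 total_interest=$65.00
After 4 (deposit($200)): balance=$915.00 total_interest=$65.00
After 5 (withdraw($100)): balance=$815.00 total_interest=$65.00
After 6 (year_end (apply 10% annual interest)): balance=$896.50 total_interest=$146.50
After 7 (month_end (apply 2% monthly interest)): balance=$914.43 total_interest=$164.43
After 8 (month_end (apply 2% monthly interest)): balance=$932.71 total_interest=$182.71

Answer: 182.71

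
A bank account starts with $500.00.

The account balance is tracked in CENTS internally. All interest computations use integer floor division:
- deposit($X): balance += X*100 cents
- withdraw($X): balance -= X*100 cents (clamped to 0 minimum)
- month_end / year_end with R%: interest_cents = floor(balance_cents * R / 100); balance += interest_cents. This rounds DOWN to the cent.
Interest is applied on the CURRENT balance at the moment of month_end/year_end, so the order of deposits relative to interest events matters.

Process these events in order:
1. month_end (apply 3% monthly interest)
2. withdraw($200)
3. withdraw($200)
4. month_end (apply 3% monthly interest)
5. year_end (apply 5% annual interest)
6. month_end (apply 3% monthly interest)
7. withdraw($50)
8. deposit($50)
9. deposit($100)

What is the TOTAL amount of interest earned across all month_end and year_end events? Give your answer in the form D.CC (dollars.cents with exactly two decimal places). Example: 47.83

Answer: 28.10

Derivation:
After 1 (month_end (apply 3% monthly interest)): balance=$515.00 total_interest=$15.00
After 2 (withdraw($200)): balance=$315.00 total_interest=$15.00
After 3 (withdraw($200)): balance=$115.00 total_interest=$15.00
After 4 (month_end (apply 3% monthly interest)): balance=$118.45 total_interest=$18.45
After 5 (year_end (apply 5% annual interest)): balance=$124.37 total_interest=$24.37
After 6 (month_end (apply 3% monthly interest)): balance=$128.10 total_interest=$28.10
After 7 (withdraw($50)): balance=$78.10 total_interest=$28.10
After 8 (deposit($50)): balance=$128.10 total_interest=$28.10
After 9 (deposit($100)): balance=$228.10 total_interest=$28.10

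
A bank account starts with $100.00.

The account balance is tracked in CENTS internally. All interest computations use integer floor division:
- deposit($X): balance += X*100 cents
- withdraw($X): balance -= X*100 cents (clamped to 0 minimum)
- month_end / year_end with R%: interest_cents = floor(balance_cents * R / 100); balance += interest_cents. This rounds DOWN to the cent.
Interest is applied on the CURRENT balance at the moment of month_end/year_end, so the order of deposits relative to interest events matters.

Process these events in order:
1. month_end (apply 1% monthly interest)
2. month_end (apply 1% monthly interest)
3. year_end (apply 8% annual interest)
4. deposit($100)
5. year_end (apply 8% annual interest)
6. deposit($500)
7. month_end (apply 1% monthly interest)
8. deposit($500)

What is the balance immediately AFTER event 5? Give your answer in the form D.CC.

After 1 (month_end (apply 1% monthly interest)): balance=$101.00 total_interest=$1.00
After 2 (month_end (apply 1% monthly interest)): balance=$102.01 total_interest=$2.01
After 3 (year_end (apply 8% annual interest)): balance=$110.17 total_interest=$10.17
After 4 (deposit($100)): balance=$210.17 total_interest=$10.17
After 5 (year_end (apply 8% annual interest)): balance=$226.98 total_interest=$26.98

Answer: 226.98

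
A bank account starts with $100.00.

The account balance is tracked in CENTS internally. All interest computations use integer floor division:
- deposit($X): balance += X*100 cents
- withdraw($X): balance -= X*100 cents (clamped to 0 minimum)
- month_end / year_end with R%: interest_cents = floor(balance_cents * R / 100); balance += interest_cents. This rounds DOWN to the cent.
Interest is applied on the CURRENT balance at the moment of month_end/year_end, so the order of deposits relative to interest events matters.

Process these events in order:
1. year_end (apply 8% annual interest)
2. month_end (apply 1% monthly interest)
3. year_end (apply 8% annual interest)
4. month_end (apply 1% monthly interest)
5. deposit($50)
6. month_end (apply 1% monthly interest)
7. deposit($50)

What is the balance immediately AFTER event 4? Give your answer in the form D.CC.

Answer: 118.97

Derivation:
After 1 (year_end (apply 8% annual interest)): balance=$108.00 total_interest=$8.00
After 2 (month_end (apply 1% monthly interest)): balance=$109.08 total_interest=$9.08
After 3 (year_end (apply 8% annual interest)): balance=$117.80 total_interest=$17.80
After 4 (month_end (apply 1% monthly interest)): balance=$118.97 total_interest=$18.97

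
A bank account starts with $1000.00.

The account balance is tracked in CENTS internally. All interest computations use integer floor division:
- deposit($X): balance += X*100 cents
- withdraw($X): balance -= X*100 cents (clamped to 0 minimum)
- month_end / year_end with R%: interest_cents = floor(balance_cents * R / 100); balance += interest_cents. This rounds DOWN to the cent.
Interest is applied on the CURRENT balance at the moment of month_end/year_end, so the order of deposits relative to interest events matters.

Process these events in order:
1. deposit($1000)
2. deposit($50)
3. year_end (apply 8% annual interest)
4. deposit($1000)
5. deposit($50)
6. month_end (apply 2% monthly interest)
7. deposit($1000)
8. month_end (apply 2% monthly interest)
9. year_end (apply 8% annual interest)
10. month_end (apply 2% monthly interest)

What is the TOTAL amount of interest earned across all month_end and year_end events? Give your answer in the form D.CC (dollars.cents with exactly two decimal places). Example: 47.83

After 1 (deposit($1000)): balance=$2000.00 total_interest=$0.00
After 2 (deposit($50)): balance=$2050.00 total_interest=$0.00
After 3 (year_end (apply 8% annual interest)): balance=$2214.00 total_interest=$164.00
After 4 (deposit($1000)): balance=$3214.00 total_interest=$164.00
After 5 (deposit($50)): balance=$3264.00 total_interest=$164.00
After 6 (month_end (apply 2% monthly interest)): balance=$3329.28 total_interest=$229.28
After 7 (deposit($1000)): balance=$4329.28 total_interest=$229.28
After 8 (month_end (apply 2% monthly interest)): balance=$4415.86 total_interest=$315.86
After 9 (year_end (apply 8% annual interest)): balance=$4769.12 total_interest=$669.12
After 10 (month_end (apply 2% monthly interest)): balance=$4864.50 total_interest=$764.50

Answer: 764.50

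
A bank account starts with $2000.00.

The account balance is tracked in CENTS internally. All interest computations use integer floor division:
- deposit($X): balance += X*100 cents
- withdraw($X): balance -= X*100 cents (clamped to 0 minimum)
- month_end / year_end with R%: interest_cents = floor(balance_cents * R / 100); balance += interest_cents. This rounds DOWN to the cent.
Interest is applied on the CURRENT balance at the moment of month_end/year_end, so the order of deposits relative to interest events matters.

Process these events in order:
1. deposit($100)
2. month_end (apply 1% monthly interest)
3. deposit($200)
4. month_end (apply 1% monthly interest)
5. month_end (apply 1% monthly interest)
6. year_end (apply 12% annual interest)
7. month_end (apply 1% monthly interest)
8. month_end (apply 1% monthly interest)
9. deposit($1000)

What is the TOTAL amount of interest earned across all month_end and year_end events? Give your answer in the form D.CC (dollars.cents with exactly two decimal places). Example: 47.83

After 1 (deposit($100)): balance=$2100.00 total_interest=$0.00
After 2 (month_end (apply 1% monthly interest)): balance=$2121.00 total_interest=$21.00
After 3 (deposit($200)): balance=$2321.00 total_interest=$21.00
After 4 (month_end (apply 1% monthly interest)): balance=$2344.21 total_interest=$44.21
After 5 (month_end (apply 1% monthly interest)): balance=$2367.65 total_interest=$67.65
After 6 (year_end (apply 12% annual interest)): balance=$2651.76 total_interest=$351.76
After 7 (month_end (apply 1% monthly interest)): balance=$2678.27 total_interest=$378.27
After 8 (month_end (apply 1% monthly interest)): balance=$2705.05 total_interest=$405.05
After 9 (deposit($1000)): balance=$3705.05 total_interest=$405.05

Answer: 405.05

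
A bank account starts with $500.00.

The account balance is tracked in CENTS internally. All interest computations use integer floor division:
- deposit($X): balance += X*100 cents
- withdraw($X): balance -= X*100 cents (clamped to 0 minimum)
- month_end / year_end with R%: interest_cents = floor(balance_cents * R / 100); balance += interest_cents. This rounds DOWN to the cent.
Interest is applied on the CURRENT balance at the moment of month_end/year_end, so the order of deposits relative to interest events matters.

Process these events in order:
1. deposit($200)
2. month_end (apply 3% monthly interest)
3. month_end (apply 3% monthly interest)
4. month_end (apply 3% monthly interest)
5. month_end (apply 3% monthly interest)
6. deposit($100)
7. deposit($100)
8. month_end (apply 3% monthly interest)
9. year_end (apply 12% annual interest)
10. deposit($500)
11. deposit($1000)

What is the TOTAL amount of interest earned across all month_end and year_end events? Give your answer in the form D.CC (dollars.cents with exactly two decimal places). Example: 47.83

Answer: 239.56

Derivation:
After 1 (deposit($200)): balance=$700.00 total_interest=$0.00
After 2 (month_end (apply 3% monthly interest)): balance=$721.00 total_interest=$21.00
After 3 (month_end (apply 3% monthly interest)): balance=$742.63 total_interest=$42.63
After 4 (month_end (apply 3% monthly interest)): balance=$764.90 total_interest=$64.90
After 5 (month_end (apply 3% monthly interest)): balance=$787.84 total_interest=$87.84
After 6 (deposit($100)): balance=$887.84 total_interest=$87.84
After 7 (deposit($100)): balance=$987.84 total_interest=$87.84
After 8 (month_end (apply 3% monthly interest)): balance=$1017.47 total_interest=$117.47
After 9 (year_end (apply 12% annual interest)): balance=$1139.56 total_interest=$239.56
After 10 (deposit($500)): balance=$1639.56 total_interest=$239.56
After 11 (deposit($1000)): balance=$2639.56 total_interest=$239.56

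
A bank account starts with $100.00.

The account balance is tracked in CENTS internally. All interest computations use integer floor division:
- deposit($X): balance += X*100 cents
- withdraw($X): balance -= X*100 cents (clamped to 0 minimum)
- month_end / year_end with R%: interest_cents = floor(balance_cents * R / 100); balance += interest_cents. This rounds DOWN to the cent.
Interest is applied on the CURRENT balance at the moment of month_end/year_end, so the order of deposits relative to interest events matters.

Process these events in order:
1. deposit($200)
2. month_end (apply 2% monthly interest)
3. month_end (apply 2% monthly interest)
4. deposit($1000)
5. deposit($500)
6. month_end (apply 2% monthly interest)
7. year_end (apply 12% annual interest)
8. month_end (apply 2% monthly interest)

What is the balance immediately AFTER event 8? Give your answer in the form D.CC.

After 1 (deposit($200)): balance=$300.00 total_interest=$0.00
After 2 (month_end (apply 2% monthly interest)): balance=$306.00 total_interest=$6.00
After 3 (month_end (apply 2% monthly interest)): balance=$312.12 total_interest=$12.12
After 4 (deposit($1000)): balance=$1312.12 total_interest=$12.12
After 5 (deposit($500)): balance=$1812.12 total_interest=$12.12
After 6 (month_end (apply 2% monthly interest)): balance=$1848.36 total_interest=$48.36
After 7 (year_end (apply 12% annual interest)): balance=$2070.16 total_interest=$270.16
After 8 (month_end (apply 2% monthly interest)): balance=$2111.56 total_interest=$311.56

Answer: 2111.56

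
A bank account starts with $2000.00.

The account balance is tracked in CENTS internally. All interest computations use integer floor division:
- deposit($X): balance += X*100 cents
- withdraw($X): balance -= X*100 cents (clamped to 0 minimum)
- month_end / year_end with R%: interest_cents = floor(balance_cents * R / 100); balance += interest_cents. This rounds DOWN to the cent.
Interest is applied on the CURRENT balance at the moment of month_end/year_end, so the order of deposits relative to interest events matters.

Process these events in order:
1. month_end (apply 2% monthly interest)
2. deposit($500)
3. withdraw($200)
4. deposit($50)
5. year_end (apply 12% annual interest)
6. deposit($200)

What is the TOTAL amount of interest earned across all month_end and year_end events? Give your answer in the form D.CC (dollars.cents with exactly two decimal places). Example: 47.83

After 1 (month_end (apply 2% monthly interest)): balance=$2040.00 total_interest=$40.00
After 2 (deposit($500)): balance=$2540.00 total_interest=$40.00
After 3 (withdraw($200)): balance=$2340.00 total_interest=$40.00
After 4 (deposit($50)): balance=$2390.00 total_interest=$40.00
After 5 (year_end (apply 12% annual interest)): balance=$2676.80 total_interest=$326.80
After 6 (deposit($200)): balance=$2876.80 total_interest=$326.80

Answer: 326.80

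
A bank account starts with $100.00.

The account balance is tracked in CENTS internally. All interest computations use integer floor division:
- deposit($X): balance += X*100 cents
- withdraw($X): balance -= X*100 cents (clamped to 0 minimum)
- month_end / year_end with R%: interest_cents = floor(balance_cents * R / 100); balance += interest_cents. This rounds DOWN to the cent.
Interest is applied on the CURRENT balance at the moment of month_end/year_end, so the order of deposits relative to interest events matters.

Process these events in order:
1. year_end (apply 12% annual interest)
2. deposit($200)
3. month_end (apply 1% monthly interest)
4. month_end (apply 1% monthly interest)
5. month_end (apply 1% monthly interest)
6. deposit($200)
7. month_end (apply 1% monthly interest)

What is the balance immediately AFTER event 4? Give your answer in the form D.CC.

Answer: 318.27

Derivation:
After 1 (year_end (apply 12% annual interest)): balance=$112.00 total_interest=$12.00
After 2 (deposit($200)): balance=$312.00 total_interest=$12.00
After 3 (month_end (apply 1% monthly interest)): balance=$315.12 total_interest=$15.12
After 4 (month_end (apply 1% monthly interest)): balance=$318.27 total_interest=$18.27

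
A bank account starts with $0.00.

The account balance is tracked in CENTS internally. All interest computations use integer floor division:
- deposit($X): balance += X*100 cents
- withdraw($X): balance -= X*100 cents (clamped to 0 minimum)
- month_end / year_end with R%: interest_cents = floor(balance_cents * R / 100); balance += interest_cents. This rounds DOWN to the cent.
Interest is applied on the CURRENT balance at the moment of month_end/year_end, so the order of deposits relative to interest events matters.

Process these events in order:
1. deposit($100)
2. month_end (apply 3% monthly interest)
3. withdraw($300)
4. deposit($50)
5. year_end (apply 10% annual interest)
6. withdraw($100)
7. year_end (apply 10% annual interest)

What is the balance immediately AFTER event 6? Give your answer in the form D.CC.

After 1 (deposit($100)): balance=$100.00 total_interest=$0.00
After 2 (month_end (apply 3% monthly interest)): balance=$103.00 total_interest=$3.00
After 3 (withdraw($300)): balance=$0.00 total_interest=$3.00
After 4 (deposit($50)): balance=$50.00 total_interest=$3.00
After 5 (year_end (apply 10% annual interest)): balance=$55.00 total_interest=$8.00
After 6 (withdraw($100)): balance=$0.00 total_interest=$8.00

Answer: 0.00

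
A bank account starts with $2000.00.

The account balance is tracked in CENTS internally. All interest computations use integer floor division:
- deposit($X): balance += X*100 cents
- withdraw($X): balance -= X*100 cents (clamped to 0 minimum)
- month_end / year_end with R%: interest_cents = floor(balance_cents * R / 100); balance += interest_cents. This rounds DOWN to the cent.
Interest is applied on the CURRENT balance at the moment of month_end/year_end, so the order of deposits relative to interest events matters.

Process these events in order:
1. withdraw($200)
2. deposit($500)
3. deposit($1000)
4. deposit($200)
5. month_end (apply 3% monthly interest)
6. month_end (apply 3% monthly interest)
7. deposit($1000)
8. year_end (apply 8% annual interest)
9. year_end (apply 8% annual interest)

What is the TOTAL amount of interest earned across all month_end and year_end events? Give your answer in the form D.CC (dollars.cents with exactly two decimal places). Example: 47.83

After 1 (withdraw($200)): balance=$1800.00 total_interest=$0.00
After 2 (deposit($500)): balance=$2300.00 total_interest=$0.00
After 3 (deposit($1000)): balance=$3300.00 total_interest=$0.00
After 4 (deposit($200)): balance=$3500.00 total_interest=$0.00
After 5 (month_end (apply 3% monthly interest)): balance=$3605.00 total_interest=$105.00
After 6 (month_end (apply 3% monthly interest)): balance=$3713.15 total_interest=$213.15
After 7 (deposit($1000)): balance=$4713.15 total_interest=$213.15
After 8 (year_end (apply 8% annual interest)): balance=$5090.20 total_interest=$590.20
After 9 (year_end (apply 8% annual interest)): balance=$5497.41 total_interest=$997.41

Answer: 997.41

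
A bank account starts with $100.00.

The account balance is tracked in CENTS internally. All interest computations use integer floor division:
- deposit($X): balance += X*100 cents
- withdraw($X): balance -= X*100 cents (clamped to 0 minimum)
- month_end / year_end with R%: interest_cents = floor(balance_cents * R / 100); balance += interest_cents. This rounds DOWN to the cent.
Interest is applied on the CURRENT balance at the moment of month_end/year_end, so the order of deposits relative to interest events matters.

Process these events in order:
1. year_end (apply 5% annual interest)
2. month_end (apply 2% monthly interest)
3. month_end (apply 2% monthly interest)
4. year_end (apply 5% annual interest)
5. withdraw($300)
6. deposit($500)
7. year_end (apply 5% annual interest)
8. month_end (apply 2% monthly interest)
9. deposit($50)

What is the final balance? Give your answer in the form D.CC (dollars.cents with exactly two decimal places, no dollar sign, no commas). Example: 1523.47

After 1 (year_end (apply 5% annual interest)): balance=$105.00 total_interest=$5.00
After 2 (month_end (apply 2% monthly interest)): balance=$107.10 total_interest=$7.10
After 3 (month_end (apply 2% monthly interest)): balance=$109.24 total_interest=$9.24
After 4 (year_end (apply 5% annual interest)): balance=$114.70 total_interest=$14.70
After 5 (withdraw($300)): balance=$0.00 total_interest=$14.70
After 6 (deposit($500)): balance=$500.00 total_interest=$14.70
After 7 (year_end (apply 5% annual interest)): balance=$525.00 total_interest=$39.70
After 8 (month_end (apply 2% monthly interest)): balance=$535.50 total_interest=$50.20
After 9 (deposit($50)): balance=$585.50 total_interest=$50.20

Answer: 585.50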